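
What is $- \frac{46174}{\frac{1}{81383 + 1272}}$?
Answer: $-3816511970$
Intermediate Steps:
$- \frac{46174}{\frac{1}{81383 + 1272}} = - \frac{46174}{\frac{1}{82655}} = - 46174 \frac{1}{\frac{1}{82655}} = \left(-46174\right) 82655 = -3816511970$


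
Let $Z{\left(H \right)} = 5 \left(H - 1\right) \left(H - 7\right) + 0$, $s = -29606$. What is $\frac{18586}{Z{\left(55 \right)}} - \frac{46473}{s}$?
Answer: $\frac{288136799}{95923440} \approx 3.0038$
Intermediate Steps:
$Z{\left(H \right)} = 5 \left(-1 + H\right) \left(-7 + H\right)$ ($Z{\left(H \right)} = 5 \left(-1 + H\right) \left(-7 + H\right) + 0 = 5 \left(-1 + H\right) \left(-7 + H\right)$)
$\frac{18586}{Z{\left(55 \right)}} - \frac{46473}{s} = \frac{18586}{35 - 2200 + 5 \cdot 55^{2}} - \frac{46473}{-29606} = \frac{18586}{35 - 2200 + 5 \cdot 3025} - - \frac{46473}{29606} = \frac{18586}{35 - 2200 + 15125} + \frac{46473}{29606} = \frac{18586}{12960} + \frac{46473}{29606} = 18586 \cdot \frac{1}{12960} + \frac{46473}{29606} = \frac{9293}{6480} + \frac{46473}{29606} = \frac{288136799}{95923440}$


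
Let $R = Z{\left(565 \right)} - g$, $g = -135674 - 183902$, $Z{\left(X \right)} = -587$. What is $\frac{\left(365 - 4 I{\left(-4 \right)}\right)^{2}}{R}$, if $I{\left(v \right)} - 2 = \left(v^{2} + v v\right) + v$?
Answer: $\frac{60025}{318989} \approx 0.18817$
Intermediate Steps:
$I{\left(v \right)} = 2 + v + 2 v^{2}$ ($I{\left(v \right)} = 2 + \left(\left(v^{2} + v v\right) + v\right) = 2 + \left(\left(v^{2} + v^{2}\right) + v\right) = 2 + \left(2 v^{2} + v\right) = 2 + \left(v + 2 v^{2}\right) = 2 + v + 2 v^{2}$)
$g = -319576$
$R = 318989$ ($R = -587 - -319576 = -587 + 319576 = 318989$)
$\frac{\left(365 - 4 I{\left(-4 \right)}\right)^{2}}{R} = \frac{\left(365 - 4 \left(2 - 4 + 2 \left(-4\right)^{2}\right)\right)^{2}}{318989} = \left(365 - 4 \left(2 - 4 + 2 \cdot 16\right)\right)^{2} \cdot \frac{1}{318989} = \left(365 - 4 \left(2 - 4 + 32\right)\right)^{2} \cdot \frac{1}{318989} = \left(365 - 120\right)^{2} \cdot \frac{1}{318989} = 245^{2} \cdot \frac{1}{318989} = 60025 \cdot \frac{1}{318989} = \frac{60025}{318989}$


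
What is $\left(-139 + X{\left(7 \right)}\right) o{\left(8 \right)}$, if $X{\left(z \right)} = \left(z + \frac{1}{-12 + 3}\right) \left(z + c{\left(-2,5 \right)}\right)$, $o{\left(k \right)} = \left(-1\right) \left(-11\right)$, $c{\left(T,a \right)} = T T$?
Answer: $- \frac{6259}{9} \approx -695.44$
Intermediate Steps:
$c{\left(T,a \right)} = T^{2}$
$o{\left(k \right)} = 11$
$X{\left(z \right)} = \left(4 + z\right) \left(- \frac{1}{9} + z\right)$ ($X{\left(z \right)} = \left(z + \frac{1}{-12 + 3}\right) \left(z + \left(-2\right)^{2}\right) = \left(z + \frac{1}{-9}\right) \left(z + 4\right) = \left(z - \frac{1}{9}\right) \left(4 + z\right) = \left(- \frac{1}{9} + z\right) \left(4 + z\right) = \left(4 + z\right) \left(- \frac{1}{9} + z\right)$)
$\left(-139 + X{\left(7 \right)}\right) o{\left(8 \right)} = \left(-139 + \left(- \frac{4}{9} + 7^{2} + \frac{35}{9} \cdot 7\right)\right) 11 = \left(-139 + \left(- \frac{4}{9} + 49 + \frac{245}{9}\right)\right) 11 = \left(-139 + \frac{682}{9}\right) 11 = \left(- \frac{569}{9}\right) 11 = - \frac{6259}{9}$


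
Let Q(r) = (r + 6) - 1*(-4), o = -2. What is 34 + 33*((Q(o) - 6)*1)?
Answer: 100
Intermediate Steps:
Q(r) = 10 + r (Q(r) = (6 + r) + 4 = 10 + r)
34 + 33*((Q(o) - 6)*1) = 34 + 33*(((10 - 2) - 6)*1) = 34 + 33*((8 - 6)*1) = 34 + 33*(2*1) = 34 + 33*2 = 34 + 66 = 100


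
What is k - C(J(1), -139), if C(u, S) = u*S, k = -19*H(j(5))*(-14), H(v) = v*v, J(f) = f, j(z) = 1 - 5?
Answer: 4395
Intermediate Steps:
j(z) = -4
H(v) = v²
k = 4256 (k = -19*(-4)²*(-14) = -19*16*(-14) = -304*(-14) = -1*(-4256) = 4256)
C(u, S) = S*u
k - C(J(1), -139) = 4256 - (-139) = 4256 - 1*(-139) = 4256 + 139 = 4395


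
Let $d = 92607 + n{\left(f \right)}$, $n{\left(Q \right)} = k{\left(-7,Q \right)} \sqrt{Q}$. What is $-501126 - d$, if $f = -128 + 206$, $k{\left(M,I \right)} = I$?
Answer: $-593733 - 78 \sqrt{78} \approx -5.9442 \cdot 10^{5}$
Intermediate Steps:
$f = 78$
$n{\left(Q \right)} = Q^{\frac{3}{2}}$ ($n{\left(Q \right)} = Q \sqrt{Q} = Q^{\frac{3}{2}}$)
$d = 92607 + 78 \sqrt{78}$ ($d = 92607 + 78^{\frac{3}{2}} = 92607 + 78 \sqrt{78} \approx 93296.0$)
$-501126 - d = -501126 - \left(92607 + 78 \sqrt{78}\right) = -593733 - 78 \sqrt{78}$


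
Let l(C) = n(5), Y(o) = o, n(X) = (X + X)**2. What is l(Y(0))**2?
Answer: 10000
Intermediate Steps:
n(X) = 4*X**2 (n(X) = (2*X)**2 = 4*X**2)
l(C) = 100 (l(C) = 4*5**2 = 4*25 = 100)
l(Y(0))**2 = 100**2 = 10000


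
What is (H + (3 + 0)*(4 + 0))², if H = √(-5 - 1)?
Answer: (12 + I*√6)² ≈ 138.0 + 58.788*I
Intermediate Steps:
H = I*√6 (H = √(-6) = I*√6 ≈ 2.4495*I)
(H + (3 + 0)*(4 + 0))² = (I*√6 + (3 + 0)*(4 + 0))² = (I*√6 + 3*4)² = (I*√6 + 12)² = (12 + I*√6)²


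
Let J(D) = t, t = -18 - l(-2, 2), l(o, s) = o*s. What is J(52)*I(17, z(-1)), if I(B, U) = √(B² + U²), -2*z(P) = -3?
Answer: -7*√1165 ≈ -238.92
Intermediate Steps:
z(P) = 3/2 (z(P) = -½*(-3) = 3/2)
t = -14 (t = -18 - (-2)*2 = -18 - 1*(-4) = -18 + 4 = -14)
J(D) = -14
J(52)*I(17, z(-1)) = -14*√(17² + (3/2)²) = -14*√(289 + 9/4) = -7*√1165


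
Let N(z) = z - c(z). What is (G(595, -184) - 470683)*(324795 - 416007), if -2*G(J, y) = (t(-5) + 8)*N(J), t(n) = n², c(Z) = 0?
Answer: 43827411606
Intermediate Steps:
N(z) = z (N(z) = z - 1*0 = z + 0 = z)
G(J, y) = -33*J/2 (G(J, y) = -((-5)² + 8)*J/2 = -(25 + 8)*J/2 = -33*J/2)
(G(595, -184) - 470683)*(324795 - 416007) = (-33/2*595 - 470683)*(324795 - 416007) = (-19635/2 - 470683)*(-91212) = -961001/2*(-91212) = 43827411606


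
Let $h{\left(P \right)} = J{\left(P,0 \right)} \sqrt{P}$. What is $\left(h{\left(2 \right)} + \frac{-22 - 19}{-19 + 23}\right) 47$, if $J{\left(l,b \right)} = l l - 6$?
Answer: $- \frac{1927}{4} - 94 \sqrt{2} \approx -614.69$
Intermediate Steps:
$J{\left(l,b \right)} = -6 + l^{2}$ ($J{\left(l,b \right)} = l^{2} - 6 = -6 + l^{2}$)
$h{\left(P \right)} = \sqrt{P} \left(-6 + P^{2}\right)$ ($h{\left(P \right)} = \left(-6 + P^{2}\right) \sqrt{P} = \sqrt{P} \left(-6 + P^{2}\right)$)
$\left(h{\left(2 \right)} + \frac{-22 - 19}{-19 + 23}\right) 47 = \left(\sqrt{2} \left(-6 + 2^{2}\right) + \frac{-22 - 19}{-19 + 23}\right) 47 = \left(\sqrt{2} \left(-6 + 4\right) - \frac{41}{4}\right) 47 = \left(\sqrt{2} \left(-2\right) - \frac{41}{4}\right) 47 = \left(- 2 \sqrt{2} - \frac{41}{4}\right) 47 = \left(- \frac{41}{4} - 2 \sqrt{2}\right) 47 = - \frac{1927}{4} - 94 \sqrt{2}$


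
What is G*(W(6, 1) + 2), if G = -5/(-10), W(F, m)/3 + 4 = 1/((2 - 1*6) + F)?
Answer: -17/4 ≈ -4.2500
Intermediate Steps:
W(F, m) = -12 + 3/(-4 + F) (W(F, m) = -12 + 3/((2 - 1*6) + F) = -12 + 3/((2 - 6) + F) = -12 + 3/(-4 + F))
G = 1/2 (G = -5*(-1/10) = 1/2 ≈ 0.50000)
G*(W(6, 1) + 2) = (3*(17 - 4*6)/(-4 + 6) + 2)/2 = (3*(17 - 24)/2 + 2)/2 = (3*(1/2)*(-7) + 2)/2 = (-21/2 + 2)/2 = (1/2)*(-17/2) = -17/4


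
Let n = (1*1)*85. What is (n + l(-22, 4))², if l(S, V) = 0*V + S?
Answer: 3969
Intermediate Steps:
l(S, V) = S (l(S, V) = 0 + S = S)
n = 85 (n = 1*85 = 85)
(n + l(-22, 4))² = (85 - 22)² = 63² = 3969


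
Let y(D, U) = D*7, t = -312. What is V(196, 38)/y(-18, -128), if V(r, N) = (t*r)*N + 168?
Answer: 55324/3 ≈ 18441.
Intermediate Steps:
V(r, N) = 168 - 312*N*r (V(r, N) = (-312*r)*N + 168 = -312*N*r + 168 = 168 - 312*N*r)
y(D, U) = 7*D
V(196, 38)/y(-18, -128) = (168 - 312*38*196)/((7*(-18))) = (168 - 2323776)/(-126) = -2323608*(-1/126) = 55324/3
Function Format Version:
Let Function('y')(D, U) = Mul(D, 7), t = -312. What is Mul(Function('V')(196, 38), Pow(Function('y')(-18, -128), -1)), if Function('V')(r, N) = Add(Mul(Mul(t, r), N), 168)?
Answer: Rational(55324, 3) ≈ 18441.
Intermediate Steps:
Function('V')(r, N) = Add(168, Mul(-312, N, r)) (Function('V')(r, N) = Add(Mul(Mul(-312, r), N), 168) = Add(Mul(-312, N, r), 168) = Add(168, Mul(-312, N, r)))
Function('y')(D, U) = Mul(7, D)
Mul(Function('V')(196, 38), Pow(Function('y')(-18, -128), -1)) = Mul(Add(168, Mul(-312, 38, 196)), Pow(Mul(7, -18), -1)) = Mul(Add(168, -2323776), Pow(-126, -1)) = Mul(-2323608, Rational(-1, 126)) = Rational(55324, 3)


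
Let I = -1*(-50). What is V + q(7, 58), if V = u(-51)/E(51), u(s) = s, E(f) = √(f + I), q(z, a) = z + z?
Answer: 14 - 51*√101/101 ≈ 8.9253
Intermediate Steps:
I = 50
q(z, a) = 2*z
E(f) = √(50 + f) (E(f) = √(f + 50) = √(50 + f))
V = -51*√101/101 (V = -51/√(50 + 51) = -51*√101/101 ≈ -5.0747)
V + q(7, 58) = -51*√101/101 + 2*7 = -51*√101/101 + 14 = 14 - 51*√101/101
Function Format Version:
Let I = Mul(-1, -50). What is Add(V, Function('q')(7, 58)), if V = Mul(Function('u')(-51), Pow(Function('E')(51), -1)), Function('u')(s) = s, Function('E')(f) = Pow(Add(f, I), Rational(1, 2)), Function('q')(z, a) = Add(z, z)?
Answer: Add(14, Mul(Rational(-51, 101), Pow(101, Rational(1, 2)))) ≈ 8.9253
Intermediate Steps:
I = 50
Function('q')(z, a) = Mul(2, z)
Function('E')(f) = Pow(Add(50, f), Rational(1, 2)) (Function('E')(f) = Pow(Add(f, 50), Rational(1, 2)) = Pow(Add(50, f), Rational(1, 2)))
V = Mul(Rational(-51, 101), Pow(101, Rational(1, 2))) (V = Mul(-51, Pow(Pow(Add(50, 51), Rational(1, 2)), -1)) = Mul(-51, Pow(Pow(101, Rational(1, 2)), -1)) = Mul(-51, Mul(Rational(1, 101), Pow(101, Rational(1, 2)))) = Mul(Rational(-51, 101), Pow(101, Rational(1, 2))) ≈ -5.0747)
Add(V, Function('q')(7, 58)) = Add(Mul(Rational(-51, 101), Pow(101, Rational(1, 2))), Mul(2, 7)) = Add(Mul(Rational(-51, 101), Pow(101, Rational(1, 2))), 14) = Add(14, Mul(Rational(-51, 101), Pow(101, Rational(1, 2))))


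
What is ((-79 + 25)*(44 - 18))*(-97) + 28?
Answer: 136216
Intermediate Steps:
((-79 + 25)*(44 - 18))*(-97) + 28 = -54*26*(-97) + 28 = -1404*(-97) + 28 = 136188 + 28 = 136216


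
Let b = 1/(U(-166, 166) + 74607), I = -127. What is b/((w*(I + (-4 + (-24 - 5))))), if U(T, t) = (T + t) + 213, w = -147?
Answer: 1/1759766400 ≈ 5.6826e-10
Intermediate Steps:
U(T, t) = 213 + T + t
b = 1/74820 (b = 1/((213 - 166 + 166) + 74607) = 1/(213 + 74607) = 1/74820 ≈ 1.3365e-5)
b/((w*(I + (-4 + (-24 - 5))))) = 1/(74820*((-147*(-127 + (-4 + (-24 - 5)))))) = 1/(74820*((-147*(-127 + (-4 - 29))))) = 1/(74820*((-147*(-127 - 33)))) = 1/(74820*((-147*(-160)))) = (1/74820)/23520 = (1/74820)*(1/23520) = 1/1759766400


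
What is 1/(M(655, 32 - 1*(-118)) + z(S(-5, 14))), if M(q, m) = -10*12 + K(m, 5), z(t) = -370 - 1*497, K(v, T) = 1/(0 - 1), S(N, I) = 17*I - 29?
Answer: -1/988 ≈ -0.0010121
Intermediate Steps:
S(N, I) = -29 + 17*I
K(v, T) = -1 (K(v, T) = 1/(-1) = -1)
z(t) = -867 (z(t) = -370 - 497 = -867)
M(q, m) = -121 (M(q, m) = -10*12 - 1 = -120 - 1 = -121)
1/(M(655, 32 - 1*(-118)) + z(S(-5, 14))) = 1/(-121 - 867) = 1/(-988) = -1/988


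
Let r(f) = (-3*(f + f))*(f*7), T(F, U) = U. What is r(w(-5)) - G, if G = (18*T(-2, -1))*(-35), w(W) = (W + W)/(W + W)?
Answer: -672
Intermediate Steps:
w(W) = 1 (w(W) = (2*W)/((2*W)) = (2*W)*(1/(2*W)) = 1)
G = 630 (G = (18*(-1))*(-35) = -18*(-35) = 630)
r(f) = -42*f² (r(f) = (-6*f)*(7*f) = -42*f²)
r(w(-5)) - G = -42*1² - 1*630 = -42*1 - 630 = -42 - 630 = -672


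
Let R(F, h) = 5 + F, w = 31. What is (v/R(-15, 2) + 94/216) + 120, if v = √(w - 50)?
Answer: 13007/108 - I*√19/10 ≈ 120.44 - 0.43589*I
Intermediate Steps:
v = I*√19 (v = √(31 - 50) = √(-19) = I*√19 ≈ 4.3589*I)
(v/R(-15, 2) + 94/216) + 120 = ((I*√19)/(5 - 15) + 94/216) + 120 = ((I*√19)/(-10) + 94*(1/216)) + 120 = ((I*√19)*(-⅒) + 47/108) + 120 = (-I*√19/10 + 47/108) + 120 = (47/108 - I*√19/10) + 120 = 13007/108 - I*√19/10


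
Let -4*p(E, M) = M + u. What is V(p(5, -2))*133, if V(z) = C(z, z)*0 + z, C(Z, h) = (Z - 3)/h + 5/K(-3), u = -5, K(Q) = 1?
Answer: 931/4 ≈ 232.75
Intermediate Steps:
p(E, M) = 5/4 - M/4 (p(E, M) = -(M - 5)/4 = -(-5 + M)/4 = 5/4 - M/4)
C(Z, h) = 5 + (-3 + Z)/h (C(Z, h) = (Z - 3)/h + 5/1 = (-3 + Z)/h + 5*1 = (-3 + Z)/h + 5 = 5 + (-3 + Z)/h)
V(z) = z (V(z) = ((-3 + z + 5*z)/z)*0 + z = ((-3 + 6*z)/z)*0 + z = 0 + z = z)
V(p(5, -2))*133 = (5/4 - 1/4*(-2))*133 = (5/4 + 1/2)*133 = (7/4)*133 = 931/4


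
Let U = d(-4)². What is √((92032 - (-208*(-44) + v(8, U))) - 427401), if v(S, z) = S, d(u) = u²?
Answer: 3*I*√38281 ≈ 586.97*I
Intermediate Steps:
U = 256 (U = ((-4)²)² = 16² = 256)
√((92032 - (-208*(-44) + v(8, U))) - 427401) = √((92032 - (-208*(-44) + 8)) - 427401) = √((92032 - (9152 + 8)) - 427401) = √((92032 - 1*9160) - 427401) = √((92032 - 9160) - 427401) = √(82872 - 427401) = √(-344529) = 3*I*√38281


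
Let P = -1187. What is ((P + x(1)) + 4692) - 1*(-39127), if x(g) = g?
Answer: 42633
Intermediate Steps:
((P + x(1)) + 4692) - 1*(-39127) = ((-1187 + 1) + 4692) - 1*(-39127) = (-1186 + 4692) + 39127 = 3506 + 39127 = 42633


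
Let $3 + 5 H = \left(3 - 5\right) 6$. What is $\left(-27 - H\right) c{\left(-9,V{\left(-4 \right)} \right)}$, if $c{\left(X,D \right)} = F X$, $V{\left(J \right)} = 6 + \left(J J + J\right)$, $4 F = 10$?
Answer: $540$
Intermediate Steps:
$F = \frac{5}{2}$ ($F = \frac{1}{4} \cdot 10 = \frac{5}{2} \approx 2.5$)
$V{\left(J \right)} = 6 + J + J^{2}$ ($V{\left(J \right)} = 6 + \left(J^{2} + J\right) = 6 + \left(J + J^{2}\right) = 6 + J + J^{2}$)
$H = -3$ ($H = - \frac{3}{5} + \frac{\left(3 - 5\right) 6}{5} = - \frac{3}{5} + \frac{\left(-2\right) 6}{5} = - \frac{3}{5} + \frac{1}{5} \left(-12\right) = - \frac{3}{5} - \frac{12}{5} = -3$)
$c{\left(X,D \right)} = \frac{5 X}{2}$
$\left(-27 - H\right) c{\left(-9,V{\left(-4 \right)} \right)} = \left(-27 - -3\right) \frac{5}{2} \left(-9\right) = \left(-27 + 3\right) \left(- \frac{45}{2}\right) = \left(-24\right) \left(- \frac{45}{2}\right) = 540$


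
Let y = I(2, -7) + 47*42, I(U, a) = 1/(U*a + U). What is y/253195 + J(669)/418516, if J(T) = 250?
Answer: 2668243373/317898475860 ≈ 0.0083934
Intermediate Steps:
I(U, a) = 1/(U + U*a)
y = 23687/12 (y = 1/(2*(1 - 7)) + 47*42 = (½)/(-6) + 1974 = (½)*(-⅙) + 1974 = -1/12 + 1974 = 23687/12 ≈ 1973.9)
y/253195 + J(669)/418516 = (23687/12)/253195 + 250/418516 = (23687/12)*(1/253195) + 250*(1/418516) = 23687/3038340 + 125/209258 = 2668243373/317898475860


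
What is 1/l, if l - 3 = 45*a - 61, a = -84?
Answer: -1/3838 ≈ -0.00026055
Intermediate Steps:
l = -3838 (l = 3 + (45*(-84) - 61) = 3 + (-3780 - 61) = 3 - 3841 = -3838)
1/l = 1/(-3838) = -1/3838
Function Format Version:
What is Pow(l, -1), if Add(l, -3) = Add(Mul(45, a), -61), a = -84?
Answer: Rational(-1, 3838) ≈ -0.00026055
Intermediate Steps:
l = -3838 (l = Add(3, Add(Mul(45, -84), -61)) = Add(3, Add(-3780, -61)) = Add(3, -3841) = -3838)
Pow(l, -1) = Pow(-3838, -1) = Rational(-1, 3838)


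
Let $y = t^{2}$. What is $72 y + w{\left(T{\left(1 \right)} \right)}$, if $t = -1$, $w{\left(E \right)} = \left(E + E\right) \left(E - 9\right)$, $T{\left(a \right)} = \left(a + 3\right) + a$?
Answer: $32$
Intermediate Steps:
$T{\left(a \right)} = 3 + 2 a$ ($T{\left(a \right)} = \left(3 + a\right) + a = 3 + 2 a$)
$w{\left(E \right)} = 2 E \left(-9 + E\right)$
$y = 1$ ($y = \left(-1\right)^{2} = 1$)
$72 y + w{\left(T{\left(1 \right)} \right)} = 72 \cdot 1 + 2 \left(3 + 2 \cdot 1\right) \left(-9 + \left(3 + 2 \cdot 1\right)\right) = 72 + 2 \left(3 + 2\right) \left(-9 + \left(3 + 2\right)\right) = 72 + 2 \cdot 5 \left(-9 + 5\right) = 72 + 2 \cdot 5 \left(-4\right) = 72 - 40 = 32$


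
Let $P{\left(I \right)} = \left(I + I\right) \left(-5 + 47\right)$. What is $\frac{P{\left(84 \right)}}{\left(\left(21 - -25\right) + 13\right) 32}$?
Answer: $\frac{441}{118} \approx 3.7373$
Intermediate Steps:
$P{\left(I \right)} = 84 I$ ($P{\left(I \right)} = 2 I 42 = 84 I$)
$\frac{P{\left(84 \right)}}{\left(\left(21 - -25\right) + 13\right) 32} = \frac{84 \cdot 84}{\left(\left(21 - -25\right) + 13\right) 32} = \frac{7056}{\left(\left(21 + 25\right) + 13\right) 32} = \frac{7056}{\left(46 + 13\right) 32} = \frac{7056}{59 \cdot 32} = \frac{7056}{1888} = 7056 \cdot \frac{1}{1888} = \frac{441}{118}$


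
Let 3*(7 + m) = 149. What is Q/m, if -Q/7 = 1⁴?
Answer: -21/128 ≈ -0.16406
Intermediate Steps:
m = 128/3 (m = -7 + (⅓)*149 = -7 + 149/3 = 128/3 ≈ 42.667)
Q = -7 (Q = -7*1⁴ = -7*1 = -7)
Q/m = -7/128/3 = -7*3/128 = -21/128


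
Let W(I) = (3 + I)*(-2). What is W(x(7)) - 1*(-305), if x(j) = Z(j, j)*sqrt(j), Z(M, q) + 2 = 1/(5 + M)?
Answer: 299 + 23*sqrt(7)/6 ≈ 309.14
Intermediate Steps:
Z(M, q) = -2 + 1/(5 + M)
x(j) = sqrt(j)*(-9 - 2*j)/(5 + j) (x(j) = ((-9 - 2*j)/(5 + j))*sqrt(j) = sqrt(j)*(-9 - 2*j)/(5 + j))
W(I) = -6 - 2*I
W(x(7)) - 1*(-305) = (-6 - 2*sqrt(7)*(-9 - 2*7)/(5 + 7)) - 1*(-305) = (-6 - 2*sqrt(7)*(-9 - 14)/12) + 305 = (-6 - 2*sqrt(7)*(-23)/12) + 305 = (-6 - (-23)*sqrt(7)/6) + 305 = (-6 + 23*sqrt(7)/6) + 305 = 299 + 23*sqrt(7)/6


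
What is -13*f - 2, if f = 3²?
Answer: -119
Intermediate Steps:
f = 9
-13*f - 2 = -13*9 - 2 = -117 - 2 = -119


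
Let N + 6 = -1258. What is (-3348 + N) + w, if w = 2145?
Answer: -2467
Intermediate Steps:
N = -1264 (N = -6 - 1258 = -1264)
(-3348 + N) + w = (-3348 - 1264) + 2145 = -4612 + 2145 = -2467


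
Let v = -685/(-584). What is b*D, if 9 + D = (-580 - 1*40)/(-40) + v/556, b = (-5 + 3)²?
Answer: 2111261/81176 ≈ 26.008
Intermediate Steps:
v = 685/584 (v = -685*(-1/584) = 685/584 ≈ 1.1729)
b = 4 (b = (-2)² = 4)
D = 2111261/324704 (D = -9 + ((-580 - 1*40)/(-40) + (685/584)/556) = -9 + ((-580 - 40)*(-1/40) + (685/584)*(1/556)) = -9 + (-620*(-1/40) + 685/324704) = -9 + (31/2 + 685/324704) = -9 + 5033597/324704 = 2111261/324704 ≈ 6.5021)
b*D = 4*(2111261/324704) = 2111261/81176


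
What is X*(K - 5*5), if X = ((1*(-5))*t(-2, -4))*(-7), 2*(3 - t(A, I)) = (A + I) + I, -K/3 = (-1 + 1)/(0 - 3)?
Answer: -7000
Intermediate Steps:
K = 0 (K = -3*(-1 + 1)/(0 - 3) = -0/(-3) = -0*(-1)/3 = -3*0 = 0)
t(A, I) = 3 - I - A/2 (t(A, I) = 3 - ((A + I) + I)/2 = 3 - (A + 2*I)/2 = 3 + (-I - A/2) = 3 - I - A/2)
X = 280 (X = ((1*(-5))*(3 - 1*(-4) - ½*(-2)))*(-7) = -5*(3 + 4 + 1)*(-7) = -5*8*(-7) = -40*(-7) = 280)
X*(K - 5*5) = 280*(0 - 5*5) = 280*(0 - 25) = 280*(-25) = -7000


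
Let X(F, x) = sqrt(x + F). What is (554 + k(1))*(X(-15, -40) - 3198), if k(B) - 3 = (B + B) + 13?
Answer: -1829256 + 572*I*sqrt(55) ≈ -1.8293e+6 + 4242.1*I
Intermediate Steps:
k(B) = 16 + 2*B (k(B) = 3 + ((B + B) + 13) = 3 + (2*B + 13) = 3 + (13 + 2*B) = 16 + 2*B)
X(F, x) = sqrt(F + x)
(554 + k(1))*(X(-15, -40) - 3198) = (554 + (16 + 2*1))*(sqrt(-15 - 40) - 3198) = (554 + (16 + 2))*(sqrt(-55) - 3198) = (554 + 18)*(I*sqrt(55) - 3198) = 572*(-3198 + I*sqrt(55)) = -1829256 + 572*I*sqrt(55)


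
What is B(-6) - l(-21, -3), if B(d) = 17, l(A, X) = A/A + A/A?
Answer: 15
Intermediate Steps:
l(A, X) = 2 (l(A, X) = 1 + 1 = 2)
B(-6) - l(-21, -3) = 17 - 1*2 = 17 - 2 = 15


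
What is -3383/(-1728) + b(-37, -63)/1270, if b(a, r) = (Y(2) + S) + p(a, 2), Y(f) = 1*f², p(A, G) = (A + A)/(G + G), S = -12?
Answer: 2125309/1097280 ≈ 1.9369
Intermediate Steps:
p(A, G) = A/G (p(A, G) = (2*A)/((2*G)) = (2*A)*(1/(2*G)) = A/G)
Y(f) = f²
b(a, r) = -8 + a/2 (b(a, r) = (2² - 12) + a/2 = (4 - 12) + a*(½) = -8 + a/2)
-3383/(-1728) + b(-37, -63)/1270 = -3383/(-1728) + (-8 + (½)*(-37))/1270 = -3383*(-1/1728) + (-8 - 37/2)*(1/1270) = 3383/1728 - 53/2*1/1270 = 3383/1728 - 53/2540 = 2125309/1097280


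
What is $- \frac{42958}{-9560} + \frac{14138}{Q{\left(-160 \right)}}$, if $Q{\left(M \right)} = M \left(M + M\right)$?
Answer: $\frac{29182611}{6118400} \approx 4.7696$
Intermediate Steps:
$Q{\left(M \right)} = 2 M^{2}$ ($Q{\left(M \right)} = M 2 M = 2 M^{2}$)
$- \frac{42958}{-9560} + \frac{14138}{Q{\left(-160 \right)}} = - \frac{42958}{-9560} + \frac{14138}{2 \left(-160\right)^{2}} = \left(-42958\right) \left(- \frac{1}{9560}\right) + \frac{14138}{2 \cdot 25600} = \frac{21479}{4780} + \frac{14138}{51200} = \frac{21479}{4780} + 14138 \cdot \frac{1}{51200} = \frac{21479}{4780} + \frac{7069}{25600} = \frac{29182611}{6118400}$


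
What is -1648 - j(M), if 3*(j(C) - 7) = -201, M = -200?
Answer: -1588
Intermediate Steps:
j(C) = -60 (j(C) = 7 + (1/3)*(-201) = 7 - 67 = -60)
-1648 - j(M) = -1648 - 1*(-60) = -1648 + 60 = -1588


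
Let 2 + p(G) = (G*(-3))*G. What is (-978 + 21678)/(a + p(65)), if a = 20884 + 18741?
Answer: 5175/6737 ≈ 0.76815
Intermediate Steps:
p(G) = -2 - 3*G² (p(G) = -2 + (G*(-3))*G = -2 + (-3*G)*G = -2 - 3*G²)
a = 39625
(-978 + 21678)/(a + p(65)) = (-978 + 21678)/(39625 + (-2 - 3*65²)) = 20700/(39625 + (-2 - 3*4225)) = 20700/(39625 + (-2 - 12675)) = 20700/(39625 - 12677) = 20700/26948 = 20700*(1/26948) = 5175/6737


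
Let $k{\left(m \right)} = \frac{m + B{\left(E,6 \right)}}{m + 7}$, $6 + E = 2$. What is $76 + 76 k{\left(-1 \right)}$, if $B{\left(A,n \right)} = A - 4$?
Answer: $-38$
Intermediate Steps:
$E = -4$ ($E = -6 + 2 = -4$)
$B{\left(A,n \right)} = -4 + A$ ($B{\left(A,n \right)} = A - 4 = -4 + A$)
$k{\left(m \right)} = \frac{-8 + m}{7 + m}$ ($k{\left(m \right)} = \frac{m - 8}{m + 7} = \frac{m - 8}{7 + m} = \frac{-8 + m}{7 + m}$)
$76 + 76 k{\left(-1 \right)} = 76 + 76 \frac{-8 - 1}{7 - 1} = 76 + 76 \cdot \frac{1}{6} \left(-9\right) = 76 + 76 \left(- \frac{3}{2}\right) = 76 - 114 = -38$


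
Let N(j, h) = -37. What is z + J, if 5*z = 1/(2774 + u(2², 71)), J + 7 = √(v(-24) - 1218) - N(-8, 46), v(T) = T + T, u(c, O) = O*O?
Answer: 1172251/39075 + I*√1266 ≈ 30.0 + 35.581*I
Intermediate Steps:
u(c, O) = O²
v(T) = 2*T
J = 30 + I*√1266 (J = -7 + (√(2*(-24) - 1218) - 1*(-37)) = -7 + (√(-48 - 1218) + 37) = -7 + (√(-1266) + 37) = -7 + (I*√1266 + 37) = -7 + (37 + I*√1266) = 30 + I*√1266 ≈ 30.0 + 35.581*I)
z = 1/39075 (z = 1/(5*(2774 + 71²)) = 1/(5*(2774 + 5041)) = (⅕)/7815 = (⅕)*(1/7815) = 1/39075 ≈ 2.5592e-5)
z + J = 1/39075 + (30 + I*√1266) = 1172251/39075 + I*√1266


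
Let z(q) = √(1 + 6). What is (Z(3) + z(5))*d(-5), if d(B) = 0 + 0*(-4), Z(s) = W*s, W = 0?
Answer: 0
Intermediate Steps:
Z(s) = 0 (Z(s) = 0*s = 0)
d(B) = 0 (d(B) = 0 + 0 = 0)
z(q) = √7
(Z(3) + z(5))*d(-5) = (0 + √7)*0 = √7*0 = 0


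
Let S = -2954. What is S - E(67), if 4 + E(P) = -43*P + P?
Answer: -136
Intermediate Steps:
E(P) = -4 - 42*P (E(P) = -4 + (-43*P + P) = -4 - 42*P)
S - E(67) = -2954 - (-4 - 42*67) = -2954 - (-4 - 2814) = -2954 - 1*(-2818) = -2954 + 2818 = -136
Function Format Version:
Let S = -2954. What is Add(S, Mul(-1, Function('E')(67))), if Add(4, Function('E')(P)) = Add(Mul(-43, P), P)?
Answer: -136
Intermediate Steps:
Function('E')(P) = Add(-4, Mul(-42, P)) (Function('E')(P) = Add(-4, Add(Mul(-43, P), P)) = Add(-4, Mul(-42, P)))
Add(S, Mul(-1, Function('E')(67))) = Add(-2954, Mul(-1, Add(-4, Mul(-42, 67)))) = Add(-2954, Mul(-1, Add(-4, -2814))) = Add(-2954, Mul(-1, -2818)) = Add(-2954, 2818) = -136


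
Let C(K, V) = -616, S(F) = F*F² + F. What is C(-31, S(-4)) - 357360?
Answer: -357976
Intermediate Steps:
S(F) = F + F³ (S(F) = F³ + F = F + F³)
C(-31, S(-4)) - 357360 = -616 - 357360 = -357976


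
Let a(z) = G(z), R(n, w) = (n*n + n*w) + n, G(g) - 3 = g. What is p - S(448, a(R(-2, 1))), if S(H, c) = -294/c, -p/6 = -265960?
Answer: 1595858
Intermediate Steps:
G(g) = 3 + g
R(n, w) = n + n² + n*w (R(n, w) = (n² + n*w) + n = n + n² + n*w)
p = 1595760 (p = -6*(-265960) = 1595760)
a(z) = 3 + z
p - S(448, a(R(-2, 1))) = 1595760 - (-294)/(3 - 2*(1 - 2 + 1)) = 1595760 - (-294)/(3 - 2*0) = 1595760 - (-294)/(3 + 0) = 1595760 - (-294)/3 = 1595760 - 1*(-98) = 1595760 + 98 = 1595858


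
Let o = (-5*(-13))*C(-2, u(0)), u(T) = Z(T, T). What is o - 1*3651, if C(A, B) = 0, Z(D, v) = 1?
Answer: -3651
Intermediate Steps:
u(T) = 1
o = 0 (o = -5*(-13)*0 = 65*0 = 0)
o - 1*3651 = 0 - 1*3651 = 0 - 3651 = -3651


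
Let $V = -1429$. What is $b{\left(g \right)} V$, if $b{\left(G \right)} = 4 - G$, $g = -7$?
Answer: $-15719$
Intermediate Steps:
$b{\left(g \right)} V = \left(4 - -7\right) \left(-1429\right) = \left(4 + 7\right) \left(-1429\right) = 11 \left(-1429\right) = -15719$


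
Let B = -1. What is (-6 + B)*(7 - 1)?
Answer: -42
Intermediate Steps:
(-6 + B)*(7 - 1) = (-6 - 1)*(7 - 1) = -7*6 = -42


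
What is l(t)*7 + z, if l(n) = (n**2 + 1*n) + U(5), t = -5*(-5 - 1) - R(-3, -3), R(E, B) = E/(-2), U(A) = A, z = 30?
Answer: 23801/4 ≈ 5950.3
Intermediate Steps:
R(E, B) = -E/2 (R(E, B) = E*(-1/2) = -E/2)
t = 57/2 (t = -5*(-5 - 1) - (-1)*(-3)/2 = -5*(-6) - 1*3/2 = 30 - 3/2 = 57/2 ≈ 28.500)
l(n) = 5 + n + n**2 (l(n) = (n**2 + 1*n) + 5 = (n**2 + n) + 5 = (n + n**2) + 5 = 5 + n + n**2)
l(t)*7 + z = (5 + 57/2 + (57/2)**2)*7 + 30 = (5 + 57/2 + 3249/4)*7 + 30 = (3383/4)*7 + 30 = 23681/4 + 30 = 23801/4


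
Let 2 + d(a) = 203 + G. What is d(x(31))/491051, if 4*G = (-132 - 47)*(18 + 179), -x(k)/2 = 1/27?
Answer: -34459/1964204 ≈ -0.017543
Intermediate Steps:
x(k) = -2/27
G = -35263/4 (G = ((-132 - 47)*(18 + 179))/4 = (-179*197)/4 = (1/4)*(-35263) = -35263/4 ≈ -8815.8)
d(a) = -34459/4 (d(a) = -2 + (203 - 35263/4) = -2 - 34451/4 = -34459/4)
d(x(31))/491051 = -34459/4/491051 = -34459/4*1/491051 = -34459/1964204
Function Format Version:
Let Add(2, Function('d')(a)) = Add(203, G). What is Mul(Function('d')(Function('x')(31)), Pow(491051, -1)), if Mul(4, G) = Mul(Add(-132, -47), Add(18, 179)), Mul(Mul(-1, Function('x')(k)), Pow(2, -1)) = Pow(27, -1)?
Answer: Rational(-34459, 1964204) ≈ -0.017543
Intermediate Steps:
Function('x')(k) = Rational(-2, 27) (Function('x')(k) = Mul(-2, Pow(27, -1)) = Mul(-2, Rational(1, 27)) = Rational(-2, 27))
G = Rational(-35263, 4) (G = Mul(Rational(1, 4), Mul(Add(-132, -47), Add(18, 179))) = Mul(Rational(1, 4), Mul(-179, 197)) = Mul(Rational(1, 4), -35263) = Rational(-35263, 4) ≈ -8815.8)
Function('d')(a) = Rational(-34459, 4) (Function('d')(a) = Add(-2, Add(203, Rational(-35263, 4))) = Add(-2, Rational(-34451, 4)) = Rational(-34459, 4))
Mul(Function('d')(Function('x')(31)), Pow(491051, -1)) = Mul(Rational(-34459, 4), Pow(491051, -1)) = Mul(Rational(-34459, 4), Rational(1, 491051)) = Rational(-34459, 1964204)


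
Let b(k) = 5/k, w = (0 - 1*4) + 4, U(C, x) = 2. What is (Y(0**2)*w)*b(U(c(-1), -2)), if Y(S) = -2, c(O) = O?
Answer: 0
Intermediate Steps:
w = 0 (w = (0 - 4) + 4 = -4 + 4 = 0)
(Y(0**2)*w)*b(U(c(-1), -2)) = (-2*0)*(5/2) = 0*(5*(1/2)) = 0*(5/2) = 0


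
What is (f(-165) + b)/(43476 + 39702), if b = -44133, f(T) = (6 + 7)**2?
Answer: -21982/41589 ≈ -0.52855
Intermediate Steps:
f(T) = 169 (f(T) = 13**2 = 169)
(f(-165) + b)/(43476 + 39702) = (169 - 44133)/(43476 + 39702) = -43964/83178 = -43964*1/83178 = -21982/41589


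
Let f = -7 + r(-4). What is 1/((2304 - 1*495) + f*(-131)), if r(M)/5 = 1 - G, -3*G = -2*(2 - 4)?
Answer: 3/3593 ≈ 0.00083496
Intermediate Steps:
G = -4/3 (G = -(-2)*(2 - 4)/3 = -(-2)*(-2)/3 = -⅓*4 = -4/3 ≈ -1.3333)
r(M) = 35/3 (r(M) = 5*(1 - 1*(-4/3)) = 5*(1 + 4/3) = 5*(7/3) = 35/3)
f = 14/3 (f = -7 + 35/3 = 14/3 ≈ 4.6667)
1/((2304 - 1*495) + f*(-131)) = 1/((2304 - 1*495) + (14/3)*(-131)) = 1/((2304 - 495) - 1834/3) = 1/(1809 - 1834/3) = 1/(3593/3) = 3/3593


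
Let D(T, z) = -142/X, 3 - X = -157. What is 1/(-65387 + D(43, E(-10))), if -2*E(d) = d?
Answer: -80/5231031 ≈ -1.5293e-5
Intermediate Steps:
X = 160 (X = 3 - 1*(-157) = 3 + 157 = 160)
E(d) = -d/2
D(T, z) = -71/80 (D(T, z) = -142/160 = -142*1/160 = -71/80)
1/(-65387 + D(43, E(-10))) = 1/(-65387 - 71/80) = 1/(-5231031/80) = -80/5231031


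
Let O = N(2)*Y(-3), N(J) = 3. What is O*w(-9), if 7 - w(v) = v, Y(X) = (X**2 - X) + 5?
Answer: 816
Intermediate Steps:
Y(X) = 5 + X**2 - X
w(v) = 7 - v
O = 51 (O = 3*(5 + (-3)**2 - 1*(-3)) = 3*(5 + 9 + 3) = 3*17 = 51)
O*w(-9) = 51*(7 - 1*(-9)) = 51*(7 + 9) = 51*16 = 816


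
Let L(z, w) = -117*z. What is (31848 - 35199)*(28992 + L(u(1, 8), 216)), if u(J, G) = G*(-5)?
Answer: -112834872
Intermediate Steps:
u(J, G) = -5*G
(31848 - 35199)*(28992 + L(u(1, 8), 216)) = (31848 - 35199)*(28992 - (-585)*8) = -3351*(28992 - 117*(-40)) = -3351*(28992 + 4680) = -3351*33672 = -112834872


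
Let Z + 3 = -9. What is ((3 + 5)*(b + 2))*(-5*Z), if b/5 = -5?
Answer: -11040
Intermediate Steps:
Z = -12 (Z = -3 - 9 = -12)
b = -25 (b = 5*(-5) = -25)
((3 + 5)*(b + 2))*(-5*Z) = ((3 + 5)*(-25 + 2))*(-5*(-12)) = (8*(-23))*60 = -184*60 = -11040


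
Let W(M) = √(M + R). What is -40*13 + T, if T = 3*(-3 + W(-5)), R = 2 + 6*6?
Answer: -529 + 3*√33 ≈ -511.77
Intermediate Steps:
R = 38 (R = 2 + 36 = 38)
W(M) = √(38 + M) (W(M) = √(M + 38) = √(38 + M))
T = -9 + 3*√33 (T = 3*(-3 + √(38 - 5)) = 3*(-3 + √33) = -9 + 3*√33 ≈ 8.2337)
-40*13 + T = -40*13 + (-9 + 3*√33) = -520 + (-9 + 3*√33) = -529 + 3*√33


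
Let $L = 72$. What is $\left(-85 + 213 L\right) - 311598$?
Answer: $-296347$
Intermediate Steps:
$\left(-85 + 213 L\right) - 311598 = \left(-85 + 213 \cdot 72\right) - 311598 = \left(-85 + 15336\right) - 311598 = 15251 - 311598 = -296347$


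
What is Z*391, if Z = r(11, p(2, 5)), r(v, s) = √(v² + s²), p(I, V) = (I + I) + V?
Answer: 391*√202 ≈ 5557.2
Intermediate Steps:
p(I, V) = V + 2*I (p(I, V) = 2*I + V = V + 2*I)
r(v, s) = √(s² + v²)
Z = √202 (Z = √((5 + 2*2)² + 11²) = √((5 + 4)² + 121) = √(9² + 121) = √(81 + 121) = √202 ≈ 14.213)
Z*391 = √202*391 = 391*√202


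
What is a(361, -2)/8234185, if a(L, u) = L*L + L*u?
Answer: 129599/8234185 ≈ 0.015739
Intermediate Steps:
a(L, u) = L² + L*u
a(361, -2)/8234185 = (361*(361 - 2))/8234185 = (361*359)*(1/8234185) = 129599*(1/8234185) = 129599/8234185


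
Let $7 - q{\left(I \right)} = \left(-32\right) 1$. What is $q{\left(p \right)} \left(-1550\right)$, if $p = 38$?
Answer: $-60450$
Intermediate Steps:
$q{\left(I \right)} = 39$ ($q{\left(I \right)} = 7 - \left(-32\right) 1 = 7 - -32 = 7 + 32 = 39$)
$q{\left(p \right)} \left(-1550\right) = 39 \left(-1550\right) = -60450$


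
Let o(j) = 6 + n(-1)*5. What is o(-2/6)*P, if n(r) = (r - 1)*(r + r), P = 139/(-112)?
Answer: -1807/56 ≈ -32.268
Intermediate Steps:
P = -139/112 (P = 139*(-1/112) = -139/112 ≈ -1.2411)
n(r) = 2*r*(-1 + r) (n(r) = (-1 + r)*(2*r) = 2*r*(-1 + r))
o(j) = 26 (o(j) = 6 + (2*(-1)*(-1 - 1))*5 = 6 + (2*(-1)*(-2))*5 = 6 + 4*5 = 6 + 20 = 26)
o(-2/6)*P = 26*(-139/112) = -1807/56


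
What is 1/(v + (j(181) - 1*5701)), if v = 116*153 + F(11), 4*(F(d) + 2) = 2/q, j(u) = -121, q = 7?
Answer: 14/166937 ≈ 8.3864e-5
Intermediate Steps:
F(d) = -27/14 (F(d) = -2 + (2/7)/4 = -2 + (2*(⅐))/4 = -2 + (¼)*(2/7) = -2 + 1/14 = -27/14)
v = 248445/14 (v = 116*153 - 27/14 = 17748 - 27/14 = 248445/14 ≈ 17746.)
1/(v + (j(181) - 1*5701)) = 1/(248445/14 + (-121 - 1*5701)) = 1/(248445/14 + (-121 - 5701)) = 1/(248445/14 - 5822) = 1/(166937/14) = 14/166937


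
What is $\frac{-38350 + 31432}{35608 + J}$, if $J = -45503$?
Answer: $\frac{6918}{9895} \approx 0.69914$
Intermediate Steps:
$\frac{-38350 + 31432}{35608 + J} = \frac{-38350 + 31432}{35608 - 45503} = - \frac{6918}{-9895} = \left(-6918\right) \left(- \frac{1}{9895}\right) = \frac{6918}{9895}$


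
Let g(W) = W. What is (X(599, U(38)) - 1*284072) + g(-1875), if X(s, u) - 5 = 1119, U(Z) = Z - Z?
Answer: -284823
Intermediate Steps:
U(Z) = 0
X(s, u) = 1124 (X(s, u) = 5 + 1119 = 1124)
(X(599, U(38)) - 1*284072) + g(-1875) = (1124 - 1*284072) - 1875 = (1124 - 284072) - 1875 = -282948 - 1875 = -284823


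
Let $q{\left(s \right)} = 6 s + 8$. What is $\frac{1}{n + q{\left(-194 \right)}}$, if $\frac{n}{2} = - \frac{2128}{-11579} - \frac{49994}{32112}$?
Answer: $- \frac{92956212}{107712654167} \approx -0.000863$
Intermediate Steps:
$q{\left(s \right)} = 8 + 6 s$
$n = - \frac{255273095}{92956212}$ ($n = 2 \left(- \frac{2128}{-11579} - \frac{49994}{32112}\right) = 2 \left(\left(-2128\right) \left(- \frac{1}{11579}\right) - \frac{24997}{16056}\right) = 2 \left(\frac{2128}{11579} - \frac{24997}{16056}\right) = 2 \left(- \frac{255273095}{185912424}\right) = - \frac{255273095}{92956212} \approx -2.7462$)
$\frac{1}{n + q{\left(-194 \right)}} = \frac{1}{- \frac{255273095}{92956212} + \left(8 + 6 \left(-194\right)\right)} = \frac{1}{- \frac{255273095}{92956212} + \left(8 - 1164\right)} = \frac{1}{- \frac{255273095}{92956212} - 1156} = \frac{1}{- \frac{107712654167}{92956212}} = - \frac{92956212}{107712654167}$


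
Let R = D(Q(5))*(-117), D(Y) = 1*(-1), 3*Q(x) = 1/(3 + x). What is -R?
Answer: -117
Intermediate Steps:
Q(x) = 1/(3*(3 + x))
D(Y) = -1
R = 117 (R = -1*(-117) = 117)
-R = -1*117 = -117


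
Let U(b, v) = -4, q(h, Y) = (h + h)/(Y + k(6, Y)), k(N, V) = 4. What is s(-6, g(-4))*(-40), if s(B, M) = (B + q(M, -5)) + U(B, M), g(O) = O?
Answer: 80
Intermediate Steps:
q(h, Y) = 2*h/(4 + Y) (q(h, Y) = (h + h)/(Y + 4) = (2*h)/(4 + Y) = 2*h/(4 + Y))
s(B, M) = -4 + B - 2*M (s(B, M) = (B + 2*M/(4 - 5)) - 4 = (B + 2*M/(-1)) - 4 = (B + 2*M*(-1)) - 4 = (B - 2*M) - 4 = -4 + B - 2*M)
s(-6, g(-4))*(-40) = (-4 - 6 - 2*(-4))*(-40) = (-4 - 6 + 8)*(-40) = -2*(-40) = 80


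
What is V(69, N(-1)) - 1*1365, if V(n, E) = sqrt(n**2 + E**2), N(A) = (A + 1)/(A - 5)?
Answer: -1296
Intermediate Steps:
N(A) = (1 + A)/(-5 + A)
V(n, E) = sqrt(E**2 + n**2)
V(69, N(-1)) - 1*1365 = sqrt(((1 - 1)/(-5 - 1))**2 + 69**2) - 1*1365 = sqrt((0/(-6))**2 + 4761) - 1365 = sqrt((-1/6*0)**2 + 4761) - 1365 = sqrt(0**2 + 4761) - 1365 = sqrt(0 + 4761) - 1365 = sqrt(4761) - 1365 = 69 - 1365 = -1296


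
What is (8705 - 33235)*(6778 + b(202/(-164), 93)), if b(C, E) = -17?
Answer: -165847330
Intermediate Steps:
(8705 - 33235)*(6778 + b(202/(-164), 93)) = (8705 - 33235)*(6778 - 17) = -24530*6761 = -165847330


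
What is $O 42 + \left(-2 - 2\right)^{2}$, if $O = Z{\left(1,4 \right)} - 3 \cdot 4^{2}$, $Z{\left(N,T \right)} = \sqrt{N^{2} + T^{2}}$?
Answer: $-2000 + 42 \sqrt{17} \approx -1826.8$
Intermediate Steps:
$O = -48 + \sqrt{17}$ ($O = \sqrt{1^{2} + 4^{2}} - 3 \cdot 4^{2} = \sqrt{1 + 16} - 48 = \sqrt{17} - 48 = -48 + \sqrt{17} \approx -43.877$)
$O 42 + \left(-2 - 2\right)^{2} = \left(-48 + \sqrt{17}\right) 42 + \left(-2 - 2\right)^{2} = \left(-2016 + 42 \sqrt{17}\right) + \left(-4\right)^{2} = \left(-2016 + 42 \sqrt{17}\right) + 16 = -2000 + 42 \sqrt{17}$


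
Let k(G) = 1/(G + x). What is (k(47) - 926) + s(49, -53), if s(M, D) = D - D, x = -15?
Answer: -29631/32 ≈ -925.97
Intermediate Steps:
s(M, D) = 0
k(G) = 1/(-15 + G) (k(G) = 1/(G - 15) = 1/(-15 + G))
(k(47) - 926) + s(49, -53) = (1/(-15 + 47) - 926) + 0 = (1/32 - 926) + 0 = -29631/32 + 0 = -29631/32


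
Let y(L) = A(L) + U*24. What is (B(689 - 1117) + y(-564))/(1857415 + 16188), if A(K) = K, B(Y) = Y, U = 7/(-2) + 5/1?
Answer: -956/1873603 ≈ -0.00051025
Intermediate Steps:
U = 3/2 (U = 7*(-½) + 5*1 = -7/2 + 5 = 3/2 ≈ 1.5000)
y(L) = 36 + L (y(L) = L + (3/2)*24 = L + 36 = 36 + L)
(B(689 - 1117) + y(-564))/(1857415 + 16188) = ((689 - 1117) + (36 - 564))/(1857415 + 16188) = (-428 - 528)/1873603 = -956*1/1873603 = -956/1873603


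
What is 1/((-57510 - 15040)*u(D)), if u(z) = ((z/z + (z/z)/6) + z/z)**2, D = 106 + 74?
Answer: -18/6130475 ≈ -2.9362e-6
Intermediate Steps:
D = 180
u(z) = 169/36 (u(z) = ((1 + 1*(1/6)) + 1)**2 = ((1 + 1/6) + 1)**2 = (7/6 + 1)**2 = (13/6)**2 = 169/36)
1/((-57510 - 15040)*u(D)) = 1/((-57510 - 15040)*(169/36)) = (36/169)/(-72550) = -1/72550*36/169 = -18/6130475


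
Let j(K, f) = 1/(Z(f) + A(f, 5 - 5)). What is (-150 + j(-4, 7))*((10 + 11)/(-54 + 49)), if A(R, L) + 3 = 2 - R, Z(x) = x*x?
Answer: 129129/205 ≈ 629.90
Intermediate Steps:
Z(x) = x²
A(R, L) = -1 - R (A(R, L) = -3 + (2 - R) = -1 - R)
j(K, f) = 1/(-1 + f² - f) (j(K, f) = 1/(f² + (-1 - f)) = 1/(-1 + f² - f))
(-150 + j(-4, 7))*((10 + 11)/(-54 + 49)) = (-150 + 1/(-1 + 7² - 1*7))*((10 + 11)/(-54 + 49)) = (-150 + 1/(-1 + 49 - 7))*(21/(-5)) = (-150 + 1/41)*(21*(-⅕)) = (-150 + 1/41)*(-21/5) = -6149/41*(-21/5) = 129129/205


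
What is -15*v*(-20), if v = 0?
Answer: 0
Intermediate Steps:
-15*v*(-20) = -15*0*(-20) = 0*(-20) = 0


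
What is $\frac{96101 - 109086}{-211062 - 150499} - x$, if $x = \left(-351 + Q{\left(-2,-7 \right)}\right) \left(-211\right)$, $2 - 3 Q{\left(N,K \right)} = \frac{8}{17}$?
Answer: $- \frac{1363671844390}{18439611} \approx -73953.0$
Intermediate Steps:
$Q{\left(N,K \right)} = \frac{26}{51}$ ($Q{\left(N,K \right)} = \frac{2}{3} - \frac{8 \cdot \frac{1}{17}}{3} = \frac{2}{3} - \frac{8}{51} = \frac{26}{51}$)
$x = \frac{3771625}{51}$ ($x = \left(-351 + \frac{26}{51}\right) \left(-211\right) = \left(- \frac{17875}{51}\right) \left(-211\right) = \frac{3771625}{51} \approx 73953.0$)
$\frac{96101 - 109086}{-211062 - 150499} - x = \frac{96101 - 109086}{-211062 - 150499} - \frac{3771625}{51} = - \frac{12985}{-361561} - \frac{3771625}{51} = \left(-12985\right) \left(- \frac{1}{361561}\right) - \frac{3771625}{51} = \frac{12985}{361561} - \frac{3771625}{51} = - \frac{1363671844390}{18439611}$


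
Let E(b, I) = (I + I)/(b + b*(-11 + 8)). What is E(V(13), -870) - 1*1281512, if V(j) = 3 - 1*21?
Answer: -3844681/3 ≈ -1.2816e+6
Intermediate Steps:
V(j) = -18 (V(j) = 3 - 21 = -18)
E(b, I) = -I/b (E(b, I) = (2*I)/(b + b*(-3)) = (2*I)/(b - 3*b) = (2*I)/((-2*b)) = (2*I)*(-1/(2*b)) = -I/b)
E(V(13), -870) - 1*1281512 = -1*(-870)/(-18) - 1*1281512 = -1*(-870)*(-1/18) - 1281512 = -145/3 - 1281512 = -3844681/3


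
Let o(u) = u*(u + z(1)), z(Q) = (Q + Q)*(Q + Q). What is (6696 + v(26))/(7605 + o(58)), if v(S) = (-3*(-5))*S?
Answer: 7086/11201 ≈ 0.63262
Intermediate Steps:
z(Q) = 4*Q**2 (z(Q) = (2*Q)*(2*Q) = 4*Q**2)
v(S) = 15*S
o(u) = u*(4 + u) (o(u) = u*(u + 4*1**2) = u*(u + 4*1) = u*(u + 4) = u*(4 + u))
(6696 + v(26))/(7605 + o(58)) = (6696 + 15*26)/(7605 + 58*(4 + 58)) = (6696 + 390)/(7605 + 58*62) = 7086/(7605 + 3596) = 7086/11201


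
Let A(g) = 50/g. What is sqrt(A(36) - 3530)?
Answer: I*sqrt(127030)/6 ≈ 59.402*I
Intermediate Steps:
sqrt(A(36) - 3530) = sqrt(50/36 - 3530) = sqrt(50*(1/36) - 3530) = sqrt(25/18 - 3530) = sqrt(-63515/18) = I*sqrt(127030)/6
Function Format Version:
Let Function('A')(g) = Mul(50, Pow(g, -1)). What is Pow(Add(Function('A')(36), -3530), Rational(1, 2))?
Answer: Mul(Rational(1, 6), I, Pow(127030, Rational(1, 2))) ≈ Mul(59.402, I)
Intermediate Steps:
Pow(Add(Function('A')(36), -3530), Rational(1, 2)) = Pow(Add(Mul(50, Pow(36, -1)), -3530), Rational(1, 2)) = Pow(Add(Mul(50, Rational(1, 36)), -3530), Rational(1, 2)) = Pow(Add(Rational(25, 18), -3530), Rational(1, 2)) = Pow(Rational(-63515, 18), Rational(1, 2)) = Mul(Rational(1, 6), I, Pow(127030, Rational(1, 2)))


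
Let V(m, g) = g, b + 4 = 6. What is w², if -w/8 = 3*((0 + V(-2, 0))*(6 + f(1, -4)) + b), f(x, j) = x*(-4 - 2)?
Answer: 2304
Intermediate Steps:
f(x, j) = -6*x (f(x, j) = x*(-6) = -6*x)
b = 2 (b = -4 + 6 = 2)
w = -48 (w = -24*((0 + 0)*(6 - 6*1) + 2) = -24*(0*(6 - 6) + 2) = -24*(0*0 + 2) = -24*(0 + 2) = -24*2 = -8*6 = -48)
w² = (-48)² = 2304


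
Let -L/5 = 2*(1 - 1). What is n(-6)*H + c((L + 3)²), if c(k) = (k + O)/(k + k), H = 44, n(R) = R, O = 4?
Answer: -4739/18 ≈ -263.28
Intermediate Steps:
L = 0 (L = -10*(1 - 1) = -10*0 = -5*0 = 0)
c(k) = (4 + k)/(2*k) (c(k) = (k + 4)/(k + k) = (4 + k)/((2*k)) = (4 + k)*(1/(2*k)) = (4 + k)/(2*k))
n(-6)*H + c((L + 3)²) = -6*44 + (4 + (0 + 3)²)/(2*((0 + 3)²)) = -264 + (4 + 3²)/(2*(3²)) = -264 + (½)*(4 + 9)/9 = -264 + (½)*(⅑)*13 = -264 + 13/18 = -4739/18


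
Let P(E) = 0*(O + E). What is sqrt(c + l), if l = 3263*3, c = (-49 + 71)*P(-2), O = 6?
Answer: sqrt(9789) ≈ 98.939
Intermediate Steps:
P(E) = 0 (P(E) = 0*(6 + E) = 0)
c = 0 (c = (-49 + 71)*0 = 22*0 = 0)
l = 9789
sqrt(c + l) = sqrt(0 + 9789) = sqrt(9789)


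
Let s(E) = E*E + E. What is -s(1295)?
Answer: -1678320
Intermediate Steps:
s(E) = E + E**2 (s(E) = E**2 + E = E + E**2)
-s(1295) = -1295*(1 + 1295) = -1295*1296 = -1*1678320 = -1678320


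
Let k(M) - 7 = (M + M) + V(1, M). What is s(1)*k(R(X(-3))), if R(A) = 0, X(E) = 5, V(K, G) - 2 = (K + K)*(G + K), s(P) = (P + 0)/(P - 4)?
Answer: -11/3 ≈ -3.6667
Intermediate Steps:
s(P) = P/(-4 + P)
V(K, G) = 2 + 2*K*(G + K) (V(K, G) = 2 + (K + K)*(G + K) = 2 + (2*K)*(G + K) = 2 + 2*K*(G + K))
k(M) = 11 + 4*M (k(M) = 7 + ((M + M) + (2 + 2*1² + 2*M*1)) = 7 + (2*M + (2 + 2*1 + 2*M)) = 7 + (2*M + (2 + 2 + 2*M)) = 7 + (2*M + (4 + 2*M)) = 7 + (4 + 4*M) = 11 + 4*M)
s(1)*k(R(X(-3))) = (1/(-4 + 1))*(11 + 4*0) = (1/(-3))*(11 + 0) = (1*(-⅓))*11 = -⅓*11 = -11/3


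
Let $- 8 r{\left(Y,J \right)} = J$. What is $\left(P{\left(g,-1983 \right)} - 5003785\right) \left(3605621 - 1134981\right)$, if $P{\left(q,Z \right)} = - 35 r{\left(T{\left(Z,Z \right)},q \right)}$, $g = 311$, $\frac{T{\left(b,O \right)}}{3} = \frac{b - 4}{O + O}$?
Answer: $-12359189757850$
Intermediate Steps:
$T{\left(b,O \right)} = \frac{3 \left(-4 + b\right)}{2 O}$ ($T{\left(b,O \right)} = 3 \frac{b - 4}{O + O} = 3 \frac{-4 + b}{2 O} = \frac{3 \left(-4 + b\right)}{2 O}$)
$r{\left(Y,J \right)} = - \frac{J}{8}$
$P{\left(q,Z \right)} = \frac{35 q}{8}$ ($P{\left(q,Z \right)} = - 35 \left(- \frac{q}{8}\right) = \frac{35 q}{8}$)
$\left(P{\left(g,-1983 \right)} - 5003785\right) \left(3605621 - 1134981\right) = \left(\frac{35}{8} \cdot 311 - 5003785\right) \left(3605621 - 1134981\right) = \left(\frac{10885}{8} - 5003785\right) 2470640 = \left(- \frac{40019395}{8}\right) 2470640 = -12359189757850$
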